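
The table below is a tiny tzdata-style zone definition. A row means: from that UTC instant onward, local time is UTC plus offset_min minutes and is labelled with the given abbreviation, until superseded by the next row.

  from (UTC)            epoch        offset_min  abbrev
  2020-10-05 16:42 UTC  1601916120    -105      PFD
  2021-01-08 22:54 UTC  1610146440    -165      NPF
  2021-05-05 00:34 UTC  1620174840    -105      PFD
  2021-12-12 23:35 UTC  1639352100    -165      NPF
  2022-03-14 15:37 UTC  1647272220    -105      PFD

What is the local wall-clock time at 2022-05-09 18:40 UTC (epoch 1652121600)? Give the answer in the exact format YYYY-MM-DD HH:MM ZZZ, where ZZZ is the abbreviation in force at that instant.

2022-05-09 16:55 PFD

Query: 2022-05-09 18:40 UTC
Rule 5/5 (PFD, -01:45): 2022-03-14 15:37 UTC ≤ query < +∞
18·60 + 40 - 105 = 1015 min
1015 = 0·1440 + 1015; 1015 = 16·60 + 55 → 16:55, same day
→ 2022-05-09 16:55 PFD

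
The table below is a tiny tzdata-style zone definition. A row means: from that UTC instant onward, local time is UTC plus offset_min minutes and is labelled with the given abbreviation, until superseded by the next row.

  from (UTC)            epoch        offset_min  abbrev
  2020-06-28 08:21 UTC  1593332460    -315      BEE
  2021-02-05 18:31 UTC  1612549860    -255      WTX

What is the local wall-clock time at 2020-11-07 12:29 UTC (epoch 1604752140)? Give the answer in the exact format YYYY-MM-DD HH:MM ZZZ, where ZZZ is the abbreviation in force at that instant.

2020-11-07 07:14 BEE

Query: 2020-11-07 12:29 UTC
Rule 1/2 (BEE, -05:15): 2020-06-28 08:21 UTC ≤ query < 2021-02-05 18:31 UTC
12·60 + 29 - 315 = 434 min
434 = 0·1440 + 434; 434 = 7·60 + 14 → 07:14, same day
→ 2020-11-07 07:14 BEE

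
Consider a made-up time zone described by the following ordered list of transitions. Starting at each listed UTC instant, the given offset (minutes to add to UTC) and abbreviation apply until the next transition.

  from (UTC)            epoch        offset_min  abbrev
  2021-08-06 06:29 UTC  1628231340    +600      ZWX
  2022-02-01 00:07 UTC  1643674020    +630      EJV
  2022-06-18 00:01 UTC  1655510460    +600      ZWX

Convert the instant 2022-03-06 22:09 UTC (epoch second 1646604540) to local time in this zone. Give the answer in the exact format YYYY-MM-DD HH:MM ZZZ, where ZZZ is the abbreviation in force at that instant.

2022-03-07 08:39 EJV

Query: 2022-03-06 22:09 UTC
Rule 2/3 (EJV, +10:30): 2022-02-01 00:07 UTC ≤ query < 2022-06-18 00:01 UTC
22·60 + 9 + 630 = 1959 min
1959 = 1·1440 + 519; 519 = 8·60 + 39 → 08:39, 2022-03-06 + 1 day = 2022-03-07
→ 2022-03-07 08:39 EJV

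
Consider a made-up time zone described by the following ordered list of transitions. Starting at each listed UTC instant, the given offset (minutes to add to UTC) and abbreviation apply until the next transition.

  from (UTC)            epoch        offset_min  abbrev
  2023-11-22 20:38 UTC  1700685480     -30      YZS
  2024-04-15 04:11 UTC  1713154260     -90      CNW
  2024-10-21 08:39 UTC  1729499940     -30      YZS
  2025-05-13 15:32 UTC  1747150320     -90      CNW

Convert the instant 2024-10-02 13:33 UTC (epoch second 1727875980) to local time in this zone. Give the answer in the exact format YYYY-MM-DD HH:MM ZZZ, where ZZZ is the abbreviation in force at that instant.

Query: 2024-10-02 13:33 UTC
Rule 2/4 (CNW, -01:30): 2024-04-15 04:11 UTC ≤ query < 2024-10-21 08:39 UTC
13·60 + 33 - 90 = 723 min
723 = 0·1440 + 723; 723 = 12·60 + 3 → 12:03, same day
→ 2024-10-02 12:03 CNW

2024-10-02 12:03 CNW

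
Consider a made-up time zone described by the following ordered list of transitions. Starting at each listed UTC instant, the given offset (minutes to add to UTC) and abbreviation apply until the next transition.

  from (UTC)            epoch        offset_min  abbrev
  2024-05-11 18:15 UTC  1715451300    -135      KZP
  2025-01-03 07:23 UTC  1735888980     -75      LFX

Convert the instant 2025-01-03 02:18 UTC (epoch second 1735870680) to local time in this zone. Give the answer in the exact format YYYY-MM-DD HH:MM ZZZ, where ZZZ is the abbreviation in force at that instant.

Query: 2025-01-03 02:18 UTC
Rule 1/2 (KZP, -02:15): 2024-05-11 18:15 UTC ≤ query < 2025-01-03 07:23 UTC
2·60 + 18 - 135 = 3 min
3 = 0·1440 + 3; 3 = 0·60 + 3 → 00:03, same day
→ 2025-01-03 00:03 KZP

2025-01-03 00:03 KZP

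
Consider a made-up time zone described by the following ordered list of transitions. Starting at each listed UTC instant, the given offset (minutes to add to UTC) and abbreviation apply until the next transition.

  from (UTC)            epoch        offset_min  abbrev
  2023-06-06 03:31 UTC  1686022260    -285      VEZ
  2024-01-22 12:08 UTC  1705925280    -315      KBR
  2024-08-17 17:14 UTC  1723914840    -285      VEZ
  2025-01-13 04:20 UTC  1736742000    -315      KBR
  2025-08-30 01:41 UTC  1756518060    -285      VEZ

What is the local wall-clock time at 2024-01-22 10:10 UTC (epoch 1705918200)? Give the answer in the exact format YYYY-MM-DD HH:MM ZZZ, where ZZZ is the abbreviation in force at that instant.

Query: 2024-01-22 10:10 UTC
Rule 1/5 (VEZ, -04:45): 2023-06-06 03:31 UTC ≤ query < 2024-01-22 12:08 UTC
10·60 + 10 - 285 = 325 min
325 = 0·1440 + 325; 325 = 5·60 + 25 → 05:25, same day
→ 2024-01-22 05:25 VEZ

2024-01-22 05:25 VEZ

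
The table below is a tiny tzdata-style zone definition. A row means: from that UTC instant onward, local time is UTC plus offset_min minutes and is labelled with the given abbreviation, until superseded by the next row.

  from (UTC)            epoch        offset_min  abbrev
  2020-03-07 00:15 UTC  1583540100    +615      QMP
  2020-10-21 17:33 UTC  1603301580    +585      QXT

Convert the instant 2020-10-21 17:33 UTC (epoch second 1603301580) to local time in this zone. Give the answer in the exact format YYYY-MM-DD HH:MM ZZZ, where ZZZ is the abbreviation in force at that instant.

Query: 2020-10-21 17:33 UTC
Rule 2/2 (QXT, +09:45): 2020-10-21 17:33 UTC ≤ query < +∞
17·60 + 33 + 585 = 1638 min
1638 = 1·1440 + 198; 198 = 3·60 + 18 → 03:18, 2020-10-21 + 1 day = 2020-10-22
→ 2020-10-22 03:18 QXT

2020-10-22 03:18 QXT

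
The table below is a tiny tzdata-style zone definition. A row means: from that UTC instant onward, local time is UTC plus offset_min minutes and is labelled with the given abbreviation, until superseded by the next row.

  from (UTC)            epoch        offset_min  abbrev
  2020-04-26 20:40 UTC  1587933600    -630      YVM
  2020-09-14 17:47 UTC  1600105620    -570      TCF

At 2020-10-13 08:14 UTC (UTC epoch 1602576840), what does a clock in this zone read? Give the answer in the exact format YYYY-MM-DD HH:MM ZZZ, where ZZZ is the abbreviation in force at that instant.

2020-10-12 22:44 TCF

Query: 2020-10-13 08:14 UTC
Rule 2/2 (TCF, -09:30): 2020-09-14 17:47 UTC ≤ query < +∞
8·60 + 14 - 570 = -76 min
-76 = -1·1440 + 1364; 1364 = 22·60 + 44 → 22:44, 2020-10-13 - 1 day = 2020-10-12
→ 2020-10-12 22:44 TCF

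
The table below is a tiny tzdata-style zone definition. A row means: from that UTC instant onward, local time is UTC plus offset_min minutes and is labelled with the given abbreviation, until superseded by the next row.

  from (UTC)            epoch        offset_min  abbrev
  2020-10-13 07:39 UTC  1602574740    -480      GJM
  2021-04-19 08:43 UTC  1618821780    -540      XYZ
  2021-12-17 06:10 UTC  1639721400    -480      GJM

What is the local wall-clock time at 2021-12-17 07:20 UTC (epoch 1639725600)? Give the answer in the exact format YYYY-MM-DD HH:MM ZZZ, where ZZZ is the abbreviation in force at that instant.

Query: 2021-12-17 07:20 UTC
Rule 3/3 (GJM, -08:00): 2021-12-17 06:10 UTC ≤ query < +∞
7·60 + 20 - 480 = -40 min
-40 = -1·1440 + 1400; 1400 = 23·60 + 20 → 23:20, 2021-12-17 - 1 day = 2021-12-16
→ 2021-12-16 23:20 GJM

2021-12-16 23:20 GJM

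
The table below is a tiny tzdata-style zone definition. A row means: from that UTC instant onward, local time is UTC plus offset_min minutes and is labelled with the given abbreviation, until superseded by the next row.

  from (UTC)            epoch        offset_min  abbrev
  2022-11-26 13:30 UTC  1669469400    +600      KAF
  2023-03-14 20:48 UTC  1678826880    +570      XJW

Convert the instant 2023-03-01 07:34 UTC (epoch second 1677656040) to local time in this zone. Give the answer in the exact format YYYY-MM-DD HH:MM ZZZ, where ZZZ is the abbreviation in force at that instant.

2023-03-01 17:34 KAF

Query: 2023-03-01 07:34 UTC
Rule 1/2 (KAF, +10:00): 2022-11-26 13:30 UTC ≤ query < 2023-03-14 20:48 UTC
7·60 + 34 + 600 = 1054 min
1054 = 0·1440 + 1054; 1054 = 17·60 + 34 → 17:34, same day
→ 2023-03-01 17:34 KAF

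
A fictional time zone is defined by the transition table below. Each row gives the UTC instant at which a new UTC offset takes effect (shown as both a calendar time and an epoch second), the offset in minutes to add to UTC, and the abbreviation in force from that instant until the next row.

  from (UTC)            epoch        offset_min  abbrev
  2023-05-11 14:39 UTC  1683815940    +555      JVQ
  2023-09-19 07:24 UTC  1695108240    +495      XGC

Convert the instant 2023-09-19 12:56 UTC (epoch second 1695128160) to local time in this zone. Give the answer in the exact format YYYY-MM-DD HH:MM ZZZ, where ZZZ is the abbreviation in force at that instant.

2023-09-19 21:11 XGC

Query: 2023-09-19 12:56 UTC
Rule 2/2 (XGC, +08:15): 2023-09-19 07:24 UTC ≤ query < +∞
12·60 + 56 + 495 = 1271 min
1271 = 0·1440 + 1271; 1271 = 21·60 + 11 → 21:11, same day
→ 2023-09-19 21:11 XGC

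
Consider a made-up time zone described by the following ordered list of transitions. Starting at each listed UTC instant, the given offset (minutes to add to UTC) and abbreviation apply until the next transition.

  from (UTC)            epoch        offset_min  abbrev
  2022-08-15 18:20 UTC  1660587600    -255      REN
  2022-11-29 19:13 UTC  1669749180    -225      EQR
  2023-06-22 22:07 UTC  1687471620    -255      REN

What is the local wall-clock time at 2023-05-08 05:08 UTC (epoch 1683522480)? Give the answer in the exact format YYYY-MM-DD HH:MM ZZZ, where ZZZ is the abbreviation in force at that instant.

Query: 2023-05-08 05:08 UTC
Rule 2/3 (EQR, -03:45): 2022-11-29 19:13 UTC ≤ query < 2023-06-22 22:07 UTC
5·60 + 8 - 225 = 83 min
83 = 0·1440 + 83; 83 = 1·60 + 23 → 01:23, same day
→ 2023-05-08 01:23 EQR

2023-05-08 01:23 EQR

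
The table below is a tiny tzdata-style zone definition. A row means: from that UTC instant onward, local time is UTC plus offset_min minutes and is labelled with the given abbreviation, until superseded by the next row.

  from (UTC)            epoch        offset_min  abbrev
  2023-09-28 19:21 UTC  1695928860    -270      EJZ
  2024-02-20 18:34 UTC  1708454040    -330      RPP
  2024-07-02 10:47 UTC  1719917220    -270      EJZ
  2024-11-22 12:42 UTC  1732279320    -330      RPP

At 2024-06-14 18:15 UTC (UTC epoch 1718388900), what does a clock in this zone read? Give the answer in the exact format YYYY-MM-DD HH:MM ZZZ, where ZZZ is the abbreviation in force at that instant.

Query: 2024-06-14 18:15 UTC
Rule 2/4 (RPP, -05:30): 2024-02-20 18:34 UTC ≤ query < 2024-07-02 10:47 UTC
18·60 + 15 - 330 = 765 min
765 = 0·1440 + 765; 765 = 12·60 + 45 → 12:45, same day
→ 2024-06-14 12:45 RPP

2024-06-14 12:45 RPP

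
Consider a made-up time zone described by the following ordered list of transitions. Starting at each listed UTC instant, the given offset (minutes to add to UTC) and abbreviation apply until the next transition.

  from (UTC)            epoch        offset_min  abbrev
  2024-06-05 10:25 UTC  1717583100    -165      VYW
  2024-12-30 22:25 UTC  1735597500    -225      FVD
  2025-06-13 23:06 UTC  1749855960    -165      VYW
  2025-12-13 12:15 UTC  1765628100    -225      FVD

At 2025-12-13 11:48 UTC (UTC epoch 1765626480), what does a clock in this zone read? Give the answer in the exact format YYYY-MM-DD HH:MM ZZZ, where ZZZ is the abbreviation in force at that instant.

2025-12-13 09:03 VYW

Query: 2025-12-13 11:48 UTC
Rule 3/4 (VYW, -02:45): 2025-06-13 23:06 UTC ≤ query < 2025-12-13 12:15 UTC
11·60 + 48 - 165 = 543 min
543 = 0·1440 + 543; 543 = 9·60 + 3 → 09:03, same day
→ 2025-12-13 09:03 VYW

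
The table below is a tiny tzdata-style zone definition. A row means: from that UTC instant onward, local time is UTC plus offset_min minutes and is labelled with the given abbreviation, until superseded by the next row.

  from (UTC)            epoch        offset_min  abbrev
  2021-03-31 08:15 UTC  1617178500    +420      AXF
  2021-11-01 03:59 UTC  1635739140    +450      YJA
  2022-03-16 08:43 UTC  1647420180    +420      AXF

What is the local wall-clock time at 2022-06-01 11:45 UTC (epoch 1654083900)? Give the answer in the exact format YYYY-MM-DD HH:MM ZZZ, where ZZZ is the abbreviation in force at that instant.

Query: 2022-06-01 11:45 UTC
Rule 3/3 (AXF, +07:00): 2022-03-16 08:43 UTC ≤ query < +∞
11·60 + 45 + 420 = 1125 min
1125 = 0·1440 + 1125; 1125 = 18·60 + 45 → 18:45, same day
→ 2022-06-01 18:45 AXF

2022-06-01 18:45 AXF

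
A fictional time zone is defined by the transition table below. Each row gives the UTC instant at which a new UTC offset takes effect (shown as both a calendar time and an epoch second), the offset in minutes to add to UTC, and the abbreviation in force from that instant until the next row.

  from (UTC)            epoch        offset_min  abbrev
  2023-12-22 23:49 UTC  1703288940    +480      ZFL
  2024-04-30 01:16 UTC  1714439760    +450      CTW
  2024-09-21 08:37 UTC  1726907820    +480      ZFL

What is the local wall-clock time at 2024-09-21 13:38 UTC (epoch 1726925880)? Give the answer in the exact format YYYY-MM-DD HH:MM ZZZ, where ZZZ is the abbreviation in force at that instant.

2024-09-21 21:38 ZFL

Query: 2024-09-21 13:38 UTC
Rule 3/3 (ZFL, +08:00): 2024-09-21 08:37 UTC ≤ query < +∞
13·60 + 38 + 480 = 1298 min
1298 = 0·1440 + 1298; 1298 = 21·60 + 38 → 21:38, same day
→ 2024-09-21 21:38 ZFL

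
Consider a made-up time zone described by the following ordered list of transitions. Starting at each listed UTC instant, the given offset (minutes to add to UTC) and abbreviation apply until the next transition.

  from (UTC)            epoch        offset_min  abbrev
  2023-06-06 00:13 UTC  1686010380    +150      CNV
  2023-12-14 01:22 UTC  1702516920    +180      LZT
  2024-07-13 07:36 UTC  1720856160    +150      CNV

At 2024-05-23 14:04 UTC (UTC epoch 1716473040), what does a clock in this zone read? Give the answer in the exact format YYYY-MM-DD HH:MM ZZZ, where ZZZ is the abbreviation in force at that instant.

Query: 2024-05-23 14:04 UTC
Rule 2/3 (LZT, +03:00): 2023-12-14 01:22 UTC ≤ query < 2024-07-13 07:36 UTC
14·60 + 4 + 180 = 1024 min
1024 = 0·1440 + 1024; 1024 = 17·60 + 4 → 17:04, same day
→ 2024-05-23 17:04 LZT

2024-05-23 17:04 LZT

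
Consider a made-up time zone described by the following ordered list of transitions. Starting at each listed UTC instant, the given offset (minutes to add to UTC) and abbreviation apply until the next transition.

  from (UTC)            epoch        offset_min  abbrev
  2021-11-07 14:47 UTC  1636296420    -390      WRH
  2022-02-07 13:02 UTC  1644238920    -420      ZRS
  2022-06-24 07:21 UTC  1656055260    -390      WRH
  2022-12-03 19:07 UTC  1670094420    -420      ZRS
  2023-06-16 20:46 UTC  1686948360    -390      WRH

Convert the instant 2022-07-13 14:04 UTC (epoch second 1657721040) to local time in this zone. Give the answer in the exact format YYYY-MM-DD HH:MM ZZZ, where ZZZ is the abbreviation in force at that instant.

2022-07-13 07:34 WRH

Query: 2022-07-13 14:04 UTC
Rule 3/5 (WRH, -06:30): 2022-06-24 07:21 UTC ≤ query < 2022-12-03 19:07 UTC
14·60 + 4 - 390 = 454 min
454 = 0·1440 + 454; 454 = 7·60 + 34 → 07:34, same day
→ 2022-07-13 07:34 WRH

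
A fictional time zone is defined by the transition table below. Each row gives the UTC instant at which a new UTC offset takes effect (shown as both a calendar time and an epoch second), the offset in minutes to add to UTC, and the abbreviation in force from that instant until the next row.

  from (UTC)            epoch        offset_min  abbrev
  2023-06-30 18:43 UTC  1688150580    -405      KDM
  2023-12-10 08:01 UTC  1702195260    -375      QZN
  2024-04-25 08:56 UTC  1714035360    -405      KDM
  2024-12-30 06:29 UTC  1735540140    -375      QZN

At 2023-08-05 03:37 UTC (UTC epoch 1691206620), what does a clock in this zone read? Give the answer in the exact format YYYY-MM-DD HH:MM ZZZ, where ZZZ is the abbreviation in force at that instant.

2023-08-04 20:52 KDM

Query: 2023-08-05 03:37 UTC
Rule 1/4 (KDM, -06:45): 2023-06-30 18:43 UTC ≤ query < 2023-12-10 08:01 UTC
3·60 + 37 - 405 = -188 min
-188 = -1·1440 + 1252; 1252 = 20·60 + 52 → 20:52, 2023-08-05 - 1 day = 2023-08-04
→ 2023-08-04 20:52 KDM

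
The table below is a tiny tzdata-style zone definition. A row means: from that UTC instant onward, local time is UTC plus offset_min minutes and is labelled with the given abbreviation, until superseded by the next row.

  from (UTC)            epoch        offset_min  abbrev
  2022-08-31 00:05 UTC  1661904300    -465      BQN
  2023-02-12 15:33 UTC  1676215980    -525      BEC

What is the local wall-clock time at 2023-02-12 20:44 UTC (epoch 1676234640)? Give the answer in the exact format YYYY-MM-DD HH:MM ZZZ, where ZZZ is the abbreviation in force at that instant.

2023-02-12 11:59 BEC

Query: 2023-02-12 20:44 UTC
Rule 2/2 (BEC, -08:45): 2023-02-12 15:33 UTC ≤ query < +∞
20·60 + 44 - 525 = 719 min
719 = 0·1440 + 719; 719 = 11·60 + 59 → 11:59, same day
→ 2023-02-12 11:59 BEC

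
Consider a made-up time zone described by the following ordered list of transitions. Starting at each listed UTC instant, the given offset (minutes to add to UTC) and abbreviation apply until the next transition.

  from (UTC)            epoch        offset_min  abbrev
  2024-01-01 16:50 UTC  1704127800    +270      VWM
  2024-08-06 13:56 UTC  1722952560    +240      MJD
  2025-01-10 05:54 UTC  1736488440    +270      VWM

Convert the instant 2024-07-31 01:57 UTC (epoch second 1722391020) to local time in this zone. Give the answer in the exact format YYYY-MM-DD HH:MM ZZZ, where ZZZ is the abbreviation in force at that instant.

2024-07-31 06:27 VWM

Query: 2024-07-31 01:57 UTC
Rule 1/3 (VWM, +04:30): 2024-01-01 16:50 UTC ≤ query < 2024-08-06 13:56 UTC
1·60 + 57 + 270 = 387 min
387 = 0·1440 + 387; 387 = 6·60 + 27 → 06:27, same day
→ 2024-07-31 06:27 VWM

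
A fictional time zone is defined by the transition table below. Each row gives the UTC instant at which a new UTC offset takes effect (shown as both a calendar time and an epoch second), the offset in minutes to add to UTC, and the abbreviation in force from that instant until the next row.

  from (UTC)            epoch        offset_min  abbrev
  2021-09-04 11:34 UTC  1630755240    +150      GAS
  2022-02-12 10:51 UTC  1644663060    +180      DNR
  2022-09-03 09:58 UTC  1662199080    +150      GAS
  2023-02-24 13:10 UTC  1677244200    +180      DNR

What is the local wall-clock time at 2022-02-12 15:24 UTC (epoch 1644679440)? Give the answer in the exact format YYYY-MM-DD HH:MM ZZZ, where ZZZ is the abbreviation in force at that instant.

Query: 2022-02-12 15:24 UTC
Rule 2/4 (DNR, +03:00): 2022-02-12 10:51 UTC ≤ query < 2022-09-03 09:58 UTC
15·60 + 24 + 180 = 1104 min
1104 = 0·1440 + 1104; 1104 = 18·60 + 24 → 18:24, same day
→ 2022-02-12 18:24 DNR

2022-02-12 18:24 DNR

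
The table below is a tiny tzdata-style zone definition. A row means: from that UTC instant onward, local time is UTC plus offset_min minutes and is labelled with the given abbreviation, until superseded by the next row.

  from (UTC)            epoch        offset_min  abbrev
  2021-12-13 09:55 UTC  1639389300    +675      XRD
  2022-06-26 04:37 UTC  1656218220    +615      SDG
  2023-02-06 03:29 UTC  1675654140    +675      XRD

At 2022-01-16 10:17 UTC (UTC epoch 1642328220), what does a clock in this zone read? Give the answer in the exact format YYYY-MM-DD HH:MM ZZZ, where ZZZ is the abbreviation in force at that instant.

Query: 2022-01-16 10:17 UTC
Rule 1/3 (XRD, +11:15): 2021-12-13 09:55 UTC ≤ query < 2022-06-26 04:37 UTC
10·60 + 17 + 675 = 1292 min
1292 = 0·1440 + 1292; 1292 = 21·60 + 32 → 21:32, same day
→ 2022-01-16 21:32 XRD

2022-01-16 21:32 XRD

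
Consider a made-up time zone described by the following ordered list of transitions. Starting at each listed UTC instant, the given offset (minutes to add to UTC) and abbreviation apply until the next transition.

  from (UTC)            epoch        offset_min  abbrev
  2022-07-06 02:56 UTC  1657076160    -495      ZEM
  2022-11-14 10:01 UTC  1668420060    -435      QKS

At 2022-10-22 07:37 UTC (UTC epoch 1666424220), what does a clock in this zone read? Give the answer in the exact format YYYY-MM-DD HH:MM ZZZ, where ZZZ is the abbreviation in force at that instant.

Query: 2022-10-22 07:37 UTC
Rule 1/2 (ZEM, -08:15): 2022-07-06 02:56 UTC ≤ query < 2022-11-14 10:01 UTC
7·60 + 37 - 495 = -38 min
-38 = -1·1440 + 1402; 1402 = 23·60 + 22 → 23:22, 2022-10-22 - 1 day = 2022-10-21
→ 2022-10-21 23:22 ZEM

2022-10-21 23:22 ZEM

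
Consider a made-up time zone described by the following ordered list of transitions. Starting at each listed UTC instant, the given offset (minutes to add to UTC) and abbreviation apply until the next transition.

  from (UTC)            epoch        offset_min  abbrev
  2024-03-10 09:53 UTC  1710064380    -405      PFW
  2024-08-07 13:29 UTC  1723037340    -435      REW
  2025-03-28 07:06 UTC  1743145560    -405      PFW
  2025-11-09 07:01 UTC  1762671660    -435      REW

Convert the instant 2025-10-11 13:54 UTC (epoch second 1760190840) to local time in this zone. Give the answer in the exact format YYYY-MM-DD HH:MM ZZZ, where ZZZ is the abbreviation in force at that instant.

Query: 2025-10-11 13:54 UTC
Rule 3/4 (PFW, -06:45): 2025-03-28 07:06 UTC ≤ query < 2025-11-09 07:01 UTC
13·60 + 54 - 405 = 429 min
429 = 0·1440 + 429; 429 = 7·60 + 9 → 07:09, same day
→ 2025-10-11 07:09 PFW

2025-10-11 07:09 PFW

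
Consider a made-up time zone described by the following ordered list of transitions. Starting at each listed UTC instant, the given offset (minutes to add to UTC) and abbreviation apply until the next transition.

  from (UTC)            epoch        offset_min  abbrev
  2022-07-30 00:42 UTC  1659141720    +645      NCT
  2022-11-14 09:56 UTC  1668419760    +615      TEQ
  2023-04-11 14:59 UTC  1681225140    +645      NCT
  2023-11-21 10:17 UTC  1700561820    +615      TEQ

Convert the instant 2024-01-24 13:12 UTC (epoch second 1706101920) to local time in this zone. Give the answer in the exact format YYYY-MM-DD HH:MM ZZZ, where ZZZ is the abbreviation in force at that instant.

Query: 2024-01-24 13:12 UTC
Rule 4/4 (TEQ, +10:15): 2023-11-21 10:17 UTC ≤ query < +∞
13·60 + 12 + 615 = 1407 min
1407 = 0·1440 + 1407; 1407 = 23·60 + 27 → 23:27, same day
→ 2024-01-24 23:27 TEQ

2024-01-24 23:27 TEQ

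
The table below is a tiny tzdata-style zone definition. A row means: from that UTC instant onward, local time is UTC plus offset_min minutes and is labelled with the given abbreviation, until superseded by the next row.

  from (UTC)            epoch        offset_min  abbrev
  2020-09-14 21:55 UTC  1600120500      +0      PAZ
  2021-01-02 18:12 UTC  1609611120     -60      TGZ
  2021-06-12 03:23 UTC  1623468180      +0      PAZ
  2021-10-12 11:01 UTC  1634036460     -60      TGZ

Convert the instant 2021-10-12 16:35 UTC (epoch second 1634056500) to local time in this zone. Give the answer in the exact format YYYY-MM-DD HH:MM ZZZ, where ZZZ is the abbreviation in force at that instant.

2021-10-12 15:35 TGZ

Query: 2021-10-12 16:35 UTC
Rule 4/4 (TGZ, -01:00): 2021-10-12 11:01 UTC ≤ query < +∞
16·60 + 35 - 60 = 935 min
935 = 0·1440 + 935; 935 = 15·60 + 35 → 15:35, same day
→ 2021-10-12 15:35 TGZ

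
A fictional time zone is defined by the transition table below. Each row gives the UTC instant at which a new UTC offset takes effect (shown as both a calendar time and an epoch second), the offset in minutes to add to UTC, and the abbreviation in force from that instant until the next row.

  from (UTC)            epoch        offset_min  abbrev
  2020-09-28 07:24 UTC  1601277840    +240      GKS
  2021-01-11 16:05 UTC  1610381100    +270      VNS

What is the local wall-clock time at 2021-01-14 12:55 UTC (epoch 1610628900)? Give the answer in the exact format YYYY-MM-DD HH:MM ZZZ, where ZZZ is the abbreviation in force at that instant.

Query: 2021-01-14 12:55 UTC
Rule 2/2 (VNS, +04:30): 2021-01-11 16:05 UTC ≤ query < +∞
12·60 + 55 + 270 = 1045 min
1045 = 0·1440 + 1045; 1045 = 17·60 + 25 → 17:25, same day
→ 2021-01-14 17:25 VNS

2021-01-14 17:25 VNS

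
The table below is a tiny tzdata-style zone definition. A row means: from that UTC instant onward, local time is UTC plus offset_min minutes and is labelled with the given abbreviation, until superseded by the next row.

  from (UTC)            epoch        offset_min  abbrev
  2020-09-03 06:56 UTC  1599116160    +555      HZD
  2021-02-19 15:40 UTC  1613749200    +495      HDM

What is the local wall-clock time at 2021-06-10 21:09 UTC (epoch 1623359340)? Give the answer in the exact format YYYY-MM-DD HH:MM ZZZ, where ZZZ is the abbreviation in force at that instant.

2021-06-11 05:24 HDM

Query: 2021-06-10 21:09 UTC
Rule 2/2 (HDM, +08:15): 2021-02-19 15:40 UTC ≤ query < +∞
21·60 + 9 + 495 = 1764 min
1764 = 1·1440 + 324; 324 = 5·60 + 24 → 05:24, 2021-06-10 + 1 day = 2021-06-11
→ 2021-06-11 05:24 HDM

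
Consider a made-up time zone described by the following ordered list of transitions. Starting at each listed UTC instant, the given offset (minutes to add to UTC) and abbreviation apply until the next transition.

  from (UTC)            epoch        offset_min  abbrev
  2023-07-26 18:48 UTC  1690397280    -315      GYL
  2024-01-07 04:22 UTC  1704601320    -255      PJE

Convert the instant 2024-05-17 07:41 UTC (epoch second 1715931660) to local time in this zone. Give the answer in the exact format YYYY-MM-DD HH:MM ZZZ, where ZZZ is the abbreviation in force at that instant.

2024-05-17 03:26 PJE

Query: 2024-05-17 07:41 UTC
Rule 2/2 (PJE, -04:15): 2024-01-07 04:22 UTC ≤ query < +∞
7·60 + 41 - 255 = 206 min
206 = 0·1440 + 206; 206 = 3·60 + 26 → 03:26, same day
→ 2024-05-17 03:26 PJE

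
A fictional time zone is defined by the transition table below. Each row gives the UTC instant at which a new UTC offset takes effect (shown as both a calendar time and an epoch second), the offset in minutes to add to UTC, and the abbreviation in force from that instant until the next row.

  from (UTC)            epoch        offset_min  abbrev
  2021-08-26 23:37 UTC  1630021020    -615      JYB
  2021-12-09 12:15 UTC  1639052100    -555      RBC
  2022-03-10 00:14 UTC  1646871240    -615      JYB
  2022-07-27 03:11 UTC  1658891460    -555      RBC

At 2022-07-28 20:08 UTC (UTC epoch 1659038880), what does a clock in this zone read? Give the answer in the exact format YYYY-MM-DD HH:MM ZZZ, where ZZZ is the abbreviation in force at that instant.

2022-07-28 10:53 RBC

Query: 2022-07-28 20:08 UTC
Rule 4/4 (RBC, -09:15): 2022-07-27 03:11 UTC ≤ query < +∞
20·60 + 8 - 555 = 653 min
653 = 0·1440 + 653; 653 = 10·60 + 53 → 10:53, same day
→ 2022-07-28 10:53 RBC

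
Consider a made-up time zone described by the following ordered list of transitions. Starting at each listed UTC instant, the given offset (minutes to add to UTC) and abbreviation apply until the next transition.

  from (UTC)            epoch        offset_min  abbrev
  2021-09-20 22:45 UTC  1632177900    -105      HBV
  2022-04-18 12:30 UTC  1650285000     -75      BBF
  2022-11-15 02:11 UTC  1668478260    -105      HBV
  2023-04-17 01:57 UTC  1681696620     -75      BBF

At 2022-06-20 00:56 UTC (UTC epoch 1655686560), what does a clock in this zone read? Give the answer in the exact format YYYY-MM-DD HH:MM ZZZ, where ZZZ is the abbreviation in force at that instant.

Query: 2022-06-20 00:56 UTC
Rule 2/4 (BBF, -01:15): 2022-04-18 12:30 UTC ≤ query < 2022-11-15 02:11 UTC
0·60 + 56 - 75 = -19 min
-19 = -1·1440 + 1421; 1421 = 23·60 + 41 → 23:41, 2022-06-20 - 1 day = 2022-06-19
→ 2022-06-19 23:41 BBF

2022-06-19 23:41 BBF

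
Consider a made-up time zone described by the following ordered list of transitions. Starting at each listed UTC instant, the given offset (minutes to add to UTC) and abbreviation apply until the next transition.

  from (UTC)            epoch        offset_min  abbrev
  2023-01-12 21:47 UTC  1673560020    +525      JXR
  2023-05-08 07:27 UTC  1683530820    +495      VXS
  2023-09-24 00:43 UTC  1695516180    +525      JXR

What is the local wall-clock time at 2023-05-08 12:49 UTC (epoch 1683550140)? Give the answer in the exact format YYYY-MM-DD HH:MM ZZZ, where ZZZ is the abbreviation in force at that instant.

Query: 2023-05-08 12:49 UTC
Rule 2/3 (VXS, +08:15): 2023-05-08 07:27 UTC ≤ query < 2023-09-24 00:43 UTC
12·60 + 49 + 495 = 1264 min
1264 = 0·1440 + 1264; 1264 = 21·60 + 4 → 21:04, same day
→ 2023-05-08 21:04 VXS

2023-05-08 21:04 VXS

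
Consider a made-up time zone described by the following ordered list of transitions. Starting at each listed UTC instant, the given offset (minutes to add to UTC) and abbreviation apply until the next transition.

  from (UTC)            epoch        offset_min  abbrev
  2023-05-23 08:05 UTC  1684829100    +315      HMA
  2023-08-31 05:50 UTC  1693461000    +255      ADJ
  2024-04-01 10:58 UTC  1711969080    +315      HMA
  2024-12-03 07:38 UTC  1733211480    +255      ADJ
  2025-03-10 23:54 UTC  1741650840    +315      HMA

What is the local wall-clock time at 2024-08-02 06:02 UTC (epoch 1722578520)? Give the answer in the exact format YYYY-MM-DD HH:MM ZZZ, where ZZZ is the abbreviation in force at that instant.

2024-08-02 11:17 HMA

Query: 2024-08-02 06:02 UTC
Rule 3/5 (HMA, +05:15): 2024-04-01 10:58 UTC ≤ query < 2024-12-03 07:38 UTC
6·60 + 2 + 315 = 677 min
677 = 0·1440 + 677; 677 = 11·60 + 17 → 11:17, same day
→ 2024-08-02 11:17 HMA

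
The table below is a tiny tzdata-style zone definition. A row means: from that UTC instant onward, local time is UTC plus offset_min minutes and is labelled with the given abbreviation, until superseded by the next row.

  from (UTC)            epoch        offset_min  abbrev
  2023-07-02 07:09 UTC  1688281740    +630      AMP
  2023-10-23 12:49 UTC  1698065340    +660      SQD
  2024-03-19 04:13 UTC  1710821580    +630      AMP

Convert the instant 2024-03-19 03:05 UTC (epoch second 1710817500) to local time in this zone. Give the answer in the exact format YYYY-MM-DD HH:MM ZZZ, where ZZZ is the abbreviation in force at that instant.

Query: 2024-03-19 03:05 UTC
Rule 2/3 (SQD, +11:00): 2023-10-23 12:49 UTC ≤ query < 2024-03-19 04:13 UTC
3·60 + 5 + 660 = 845 min
845 = 0·1440 + 845; 845 = 14·60 + 5 → 14:05, same day
→ 2024-03-19 14:05 SQD

2024-03-19 14:05 SQD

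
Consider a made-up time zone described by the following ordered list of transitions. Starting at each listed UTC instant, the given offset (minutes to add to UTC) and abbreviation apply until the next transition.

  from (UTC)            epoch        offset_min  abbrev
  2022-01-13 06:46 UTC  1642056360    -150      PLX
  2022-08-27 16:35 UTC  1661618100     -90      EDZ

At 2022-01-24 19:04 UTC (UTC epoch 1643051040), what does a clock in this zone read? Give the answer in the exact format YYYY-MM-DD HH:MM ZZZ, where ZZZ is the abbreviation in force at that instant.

Query: 2022-01-24 19:04 UTC
Rule 1/2 (PLX, -02:30): 2022-01-13 06:46 UTC ≤ query < 2022-08-27 16:35 UTC
19·60 + 4 - 150 = 994 min
994 = 0·1440 + 994; 994 = 16·60 + 34 → 16:34, same day
→ 2022-01-24 16:34 PLX

2022-01-24 16:34 PLX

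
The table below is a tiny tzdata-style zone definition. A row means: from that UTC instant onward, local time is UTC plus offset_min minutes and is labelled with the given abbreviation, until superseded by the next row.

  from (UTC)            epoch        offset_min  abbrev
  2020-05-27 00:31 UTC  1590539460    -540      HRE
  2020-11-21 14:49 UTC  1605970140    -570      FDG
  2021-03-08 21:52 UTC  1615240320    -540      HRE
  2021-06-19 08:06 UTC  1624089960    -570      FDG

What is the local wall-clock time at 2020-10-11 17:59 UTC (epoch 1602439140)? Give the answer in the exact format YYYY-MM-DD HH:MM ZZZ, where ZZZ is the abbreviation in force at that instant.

2020-10-11 08:59 HRE

Query: 2020-10-11 17:59 UTC
Rule 1/4 (HRE, -09:00): 2020-05-27 00:31 UTC ≤ query < 2020-11-21 14:49 UTC
17·60 + 59 - 540 = 539 min
539 = 0·1440 + 539; 539 = 8·60 + 59 → 08:59, same day
→ 2020-10-11 08:59 HRE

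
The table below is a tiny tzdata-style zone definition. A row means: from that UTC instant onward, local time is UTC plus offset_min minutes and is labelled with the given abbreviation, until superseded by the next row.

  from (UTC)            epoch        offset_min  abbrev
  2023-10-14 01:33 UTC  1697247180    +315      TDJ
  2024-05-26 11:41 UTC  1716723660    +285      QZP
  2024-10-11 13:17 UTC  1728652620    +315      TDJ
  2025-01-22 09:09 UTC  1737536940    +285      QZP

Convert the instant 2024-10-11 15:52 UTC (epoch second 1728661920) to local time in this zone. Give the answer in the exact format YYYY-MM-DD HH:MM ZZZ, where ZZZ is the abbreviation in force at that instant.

Query: 2024-10-11 15:52 UTC
Rule 3/4 (TDJ, +05:15): 2024-10-11 13:17 UTC ≤ query < 2025-01-22 09:09 UTC
15·60 + 52 + 315 = 1267 min
1267 = 0·1440 + 1267; 1267 = 21·60 + 7 → 21:07, same day
→ 2024-10-11 21:07 TDJ

2024-10-11 21:07 TDJ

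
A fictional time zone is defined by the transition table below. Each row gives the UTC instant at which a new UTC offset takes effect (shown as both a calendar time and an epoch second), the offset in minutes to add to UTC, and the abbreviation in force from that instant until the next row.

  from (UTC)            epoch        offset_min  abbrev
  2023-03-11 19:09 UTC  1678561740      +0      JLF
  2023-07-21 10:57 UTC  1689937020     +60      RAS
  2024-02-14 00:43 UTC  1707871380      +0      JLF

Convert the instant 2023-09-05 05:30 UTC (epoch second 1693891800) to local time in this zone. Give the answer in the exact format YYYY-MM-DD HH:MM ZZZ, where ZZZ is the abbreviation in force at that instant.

2023-09-05 06:30 RAS

Query: 2023-09-05 05:30 UTC
Rule 2/3 (RAS, +01:00): 2023-07-21 10:57 UTC ≤ query < 2024-02-14 00:43 UTC
5·60 + 30 + 60 = 390 min
390 = 0·1440 + 390; 390 = 6·60 + 30 → 06:30, same day
→ 2023-09-05 06:30 RAS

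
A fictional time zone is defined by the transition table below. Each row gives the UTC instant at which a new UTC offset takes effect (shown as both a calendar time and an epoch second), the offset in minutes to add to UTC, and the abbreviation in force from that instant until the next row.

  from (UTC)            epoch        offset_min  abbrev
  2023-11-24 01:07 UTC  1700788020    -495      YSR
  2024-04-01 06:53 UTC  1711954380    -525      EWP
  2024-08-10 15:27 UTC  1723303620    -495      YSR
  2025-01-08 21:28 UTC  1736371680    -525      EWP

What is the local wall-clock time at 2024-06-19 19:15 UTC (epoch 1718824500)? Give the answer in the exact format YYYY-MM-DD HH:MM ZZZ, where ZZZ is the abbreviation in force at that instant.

Query: 2024-06-19 19:15 UTC
Rule 2/4 (EWP, -08:45): 2024-04-01 06:53 UTC ≤ query < 2024-08-10 15:27 UTC
19·60 + 15 - 525 = 630 min
630 = 0·1440 + 630; 630 = 10·60 + 30 → 10:30, same day
→ 2024-06-19 10:30 EWP

2024-06-19 10:30 EWP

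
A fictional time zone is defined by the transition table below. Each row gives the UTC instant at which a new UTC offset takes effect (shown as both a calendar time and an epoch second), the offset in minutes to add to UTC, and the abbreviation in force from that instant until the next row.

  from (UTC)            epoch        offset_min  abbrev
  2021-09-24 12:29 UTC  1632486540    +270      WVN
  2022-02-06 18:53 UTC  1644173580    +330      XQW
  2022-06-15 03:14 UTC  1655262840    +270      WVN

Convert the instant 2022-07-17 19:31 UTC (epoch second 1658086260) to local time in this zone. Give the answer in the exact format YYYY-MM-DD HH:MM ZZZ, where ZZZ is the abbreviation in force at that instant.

2022-07-18 00:01 WVN

Query: 2022-07-17 19:31 UTC
Rule 3/3 (WVN, +04:30): 2022-06-15 03:14 UTC ≤ query < +∞
19·60 + 31 + 270 = 1441 min
1441 = 1·1440 + 1; 1 = 0·60 + 1 → 00:01, 2022-07-17 + 1 day = 2022-07-18
→ 2022-07-18 00:01 WVN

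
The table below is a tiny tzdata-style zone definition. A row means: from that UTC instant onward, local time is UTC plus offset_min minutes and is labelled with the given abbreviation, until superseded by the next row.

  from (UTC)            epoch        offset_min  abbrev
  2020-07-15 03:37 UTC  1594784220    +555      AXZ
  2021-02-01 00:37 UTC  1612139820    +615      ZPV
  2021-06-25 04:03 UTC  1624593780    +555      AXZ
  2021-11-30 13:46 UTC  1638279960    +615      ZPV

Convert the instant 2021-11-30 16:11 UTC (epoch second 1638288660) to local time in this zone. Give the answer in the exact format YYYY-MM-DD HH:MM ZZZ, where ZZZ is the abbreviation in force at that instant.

2021-12-01 02:26 ZPV

Query: 2021-11-30 16:11 UTC
Rule 4/4 (ZPV, +10:15): 2021-11-30 13:46 UTC ≤ query < +∞
16·60 + 11 + 615 = 1586 min
1586 = 1·1440 + 146; 146 = 2·60 + 26 → 02:26, 2021-11-30 + 1 day = 2021-12-01
→ 2021-12-01 02:26 ZPV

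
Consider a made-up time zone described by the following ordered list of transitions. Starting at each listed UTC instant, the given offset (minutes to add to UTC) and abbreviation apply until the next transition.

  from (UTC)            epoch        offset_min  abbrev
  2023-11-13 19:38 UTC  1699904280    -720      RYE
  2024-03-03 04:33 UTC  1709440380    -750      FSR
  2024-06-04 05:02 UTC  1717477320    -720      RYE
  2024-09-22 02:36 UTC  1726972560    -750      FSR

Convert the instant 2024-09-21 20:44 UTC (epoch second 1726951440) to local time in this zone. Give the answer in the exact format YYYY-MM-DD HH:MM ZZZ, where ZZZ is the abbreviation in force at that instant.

2024-09-21 08:44 RYE

Query: 2024-09-21 20:44 UTC
Rule 3/4 (RYE, -12:00): 2024-06-04 05:02 UTC ≤ query < 2024-09-22 02:36 UTC
20·60 + 44 - 720 = 524 min
524 = 0·1440 + 524; 524 = 8·60 + 44 → 08:44, same day
→ 2024-09-21 08:44 RYE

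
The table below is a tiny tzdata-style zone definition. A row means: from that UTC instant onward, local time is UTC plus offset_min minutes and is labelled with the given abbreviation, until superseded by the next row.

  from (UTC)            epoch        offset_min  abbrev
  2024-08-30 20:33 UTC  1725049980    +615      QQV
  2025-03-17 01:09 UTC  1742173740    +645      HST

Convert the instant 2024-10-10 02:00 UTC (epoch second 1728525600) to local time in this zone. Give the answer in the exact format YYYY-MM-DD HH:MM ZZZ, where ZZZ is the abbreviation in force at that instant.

2024-10-10 12:15 QQV

Query: 2024-10-10 02:00 UTC
Rule 1/2 (QQV, +10:15): 2024-08-30 20:33 UTC ≤ query < 2025-03-17 01:09 UTC
2·60 + 0 + 615 = 735 min
735 = 0·1440 + 735; 735 = 12·60 + 15 → 12:15, same day
→ 2024-10-10 12:15 QQV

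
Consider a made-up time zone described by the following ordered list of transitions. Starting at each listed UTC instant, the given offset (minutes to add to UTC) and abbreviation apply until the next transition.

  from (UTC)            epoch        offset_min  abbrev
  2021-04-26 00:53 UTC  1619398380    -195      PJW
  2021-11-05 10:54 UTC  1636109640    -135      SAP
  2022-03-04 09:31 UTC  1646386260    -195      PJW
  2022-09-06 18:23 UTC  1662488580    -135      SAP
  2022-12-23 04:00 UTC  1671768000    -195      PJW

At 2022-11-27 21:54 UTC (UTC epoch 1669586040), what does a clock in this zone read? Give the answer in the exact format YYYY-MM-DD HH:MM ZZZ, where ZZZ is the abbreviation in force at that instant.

Query: 2022-11-27 21:54 UTC
Rule 4/5 (SAP, -02:15): 2022-09-06 18:23 UTC ≤ query < 2022-12-23 04:00 UTC
21·60 + 54 - 135 = 1179 min
1179 = 0·1440 + 1179; 1179 = 19·60 + 39 → 19:39, same day
→ 2022-11-27 19:39 SAP

2022-11-27 19:39 SAP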